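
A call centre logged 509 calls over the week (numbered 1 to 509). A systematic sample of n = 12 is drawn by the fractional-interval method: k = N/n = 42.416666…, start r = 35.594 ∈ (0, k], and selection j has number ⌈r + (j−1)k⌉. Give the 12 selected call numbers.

j=1: r + 0k = 35.594 → ⌈·⌉ = 36
j=2: r + 1k = 78.010666… → ⌈·⌉ = 79
j=3: r + 2k = 120.427333… → ⌈·⌉ = 121
j=4: r + 3k = 162.844 → ⌈·⌉ = 163
j=5: r + 4k = 205.260666… → ⌈·⌉ = 206
j=6: r + 5k = 247.677333… → ⌈·⌉ = 248
j=7: r + 6k = 290.094 → ⌈·⌉ = 291
j=8: r + 7k = 332.510666… → ⌈·⌉ = 333
j=9: r + 8k = 374.927333… → ⌈·⌉ = 375
j=10: r + 9k = 417.344 → ⌈·⌉ = 418
j=11: r + 10k = 459.760666… → ⌈·⌉ = 460
j=12: r + 11k = 502.177333… → ⌈·⌉ = 503

36, 79, 121, 163, 206, 248, 291, 333, 375, 418, 460, 503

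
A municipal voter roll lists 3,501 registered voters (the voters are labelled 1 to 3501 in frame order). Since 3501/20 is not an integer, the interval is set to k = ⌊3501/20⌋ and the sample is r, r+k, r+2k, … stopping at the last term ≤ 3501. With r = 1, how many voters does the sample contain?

k = ⌊3501/20⌋ = 175
Achieved size = ⌊(3501 − 1)/175⌋ + 1 = ⌊3500/175⌋ + 1 = 20 + 1 = 21
(last selection: 1 + 20×175 = 3501 ≤ 3501; next would be 3676 > 3501)

21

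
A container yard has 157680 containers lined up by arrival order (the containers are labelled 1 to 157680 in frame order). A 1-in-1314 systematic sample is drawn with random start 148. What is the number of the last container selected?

k = 1314
120th selection = r + (120−1)·k = 148 + 119×1314 = 148 + 156366 = 156514

156514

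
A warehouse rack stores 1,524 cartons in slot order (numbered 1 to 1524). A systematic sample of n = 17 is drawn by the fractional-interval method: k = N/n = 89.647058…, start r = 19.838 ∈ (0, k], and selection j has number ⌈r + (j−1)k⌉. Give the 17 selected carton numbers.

20, 110, 200, 289, 379, 469, 558, 648, 738, 827, 917, 1006, 1096, 1186, 1275, 1365, 1455

j=1: r + 0k = 19.838 → ⌈·⌉ = 20
j=2: r + 1k = 109.485058… → ⌈·⌉ = 110
j=3: r + 2k = 199.132117… → ⌈·⌉ = 200
j=4: r + 3k = 288.779176… → ⌈·⌉ = 289
j=5: r + 4k = 378.426235… → ⌈·⌉ = 379
j=6: r + 5k = 468.073294… → ⌈·⌉ = 469
j=7: r + 6k = 557.720352… → ⌈·⌉ = 558
j=8: r + 7k = 647.367411… → ⌈·⌉ = 648
j=9: r + 8k = 737.014470… → ⌈·⌉ = 738
j=10: r + 9k = 826.661529… → ⌈·⌉ = 827
j=11: r + 10k = 916.308588… → ⌈·⌉ = 917
j=12: r + 11k = 1005.955647… → ⌈·⌉ = 1006
j=13: r + 12k = 1095.602705… → ⌈·⌉ = 1096
j=14: r + 13k = 1185.249764… → ⌈·⌉ = 1186
j=15: r + 14k = 1274.896823… → ⌈·⌉ = 1275
j=16: r + 15k = 1364.543882… → ⌈·⌉ = 1365
j=17: r + 16k = 1454.190941… → ⌈·⌉ = 1455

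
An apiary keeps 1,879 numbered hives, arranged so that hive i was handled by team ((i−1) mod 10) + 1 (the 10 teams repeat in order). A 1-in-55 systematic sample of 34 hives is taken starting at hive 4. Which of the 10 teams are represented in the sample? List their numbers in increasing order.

4, 9

Consecutive selections differ by k = 55, so their team numbers differ by 55 mod 10 = 5.
gcd(55, 10) = 5, so the sample visits 10/5 = 2 distinct residues mod 10.
Start 4 is team 4; the teams hit are 4, 9.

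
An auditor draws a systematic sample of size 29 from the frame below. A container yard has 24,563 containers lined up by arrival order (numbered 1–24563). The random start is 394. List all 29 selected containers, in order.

k = N/n = 24563/29 = 847
container 1: 394
container 2: 394 + 847 = 1241
container 3: 1241 + 847 = 2088
container 4: 2088 + 847 = 2935
container 5: 2935 + 847 = 3782
container 6: 3782 + 847 = 4629
container 7: 4629 + 847 = 5476
container 8: 5476 + 847 = 6323
container 9: 6323 + 847 = 7170
container 10: 7170 + 847 = 8017
container 11: 8017 + 847 = 8864
container 12: 8864 + 847 = 9711
container 13: 9711 + 847 = 10558
container 14: 10558 + 847 = 11405
container 15: 11405 + 847 = 12252
container 16: 12252 + 847 = 13099
container 17: 13099 + 847 = 13946
container 18: 13946 + 847 = 14793
container 19: 14793 + 847 = 15640
container 20: 15640 + 847 = 16487
container 21: 16487 + 847 = 17334
container 22: 17334 + 847 = 18181
container 23: 18181 + 847 = 19028
container 24: 19028 + 847 = 19875
container 25: 19875 + 847 = 20722
container 26: 20722 + 847 = 21569
container 27: 21569 + 847 = 22416
container 28: 22416 + 847 = 23263
container 29: 23263 + 847 = 24110

394, 1241, 2088, 2935, 3782, 4629, 5476, 6323, 7170, 8017, 8864, 9711, 10558, 11405, 12252, 13099, 13946, 14793, 15640, 16487, 17334, 18181, 19028, 19875, 20722, 21569, 22416, 23263, 24110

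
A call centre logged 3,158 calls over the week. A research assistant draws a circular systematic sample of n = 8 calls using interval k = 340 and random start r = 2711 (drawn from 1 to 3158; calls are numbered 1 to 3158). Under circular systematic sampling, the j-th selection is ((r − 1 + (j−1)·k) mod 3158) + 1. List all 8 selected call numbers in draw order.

2711, 3051, 233, 573, 913, 1253, 1593, 1933

Selection 1: 2711
Selection 2: 2711 + 340 = 3051
Selection 3: 3051 + 340 = 3391 → 3391 − 3158 = 233
Selection 4: 233 + 340 = 573
Selection 5: 573 + 340 = 913
Selection 6: 913 + 340 = 1253
Selection 7: 1253 + 340 = 1593
Selection 8: 1593 + 340 = 1933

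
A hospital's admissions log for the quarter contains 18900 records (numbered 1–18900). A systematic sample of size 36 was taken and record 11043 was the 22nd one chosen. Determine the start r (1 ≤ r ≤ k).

18

k = 18900/36 = 525
r = 11043 − (22−1)×525 = 11043 − 11025 = 18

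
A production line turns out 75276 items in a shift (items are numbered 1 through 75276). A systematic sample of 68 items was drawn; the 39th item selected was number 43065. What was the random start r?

999

k = 75276/68 = 1107
r = 43065 − (39−1)×1107 = 43065 − 42066 = 999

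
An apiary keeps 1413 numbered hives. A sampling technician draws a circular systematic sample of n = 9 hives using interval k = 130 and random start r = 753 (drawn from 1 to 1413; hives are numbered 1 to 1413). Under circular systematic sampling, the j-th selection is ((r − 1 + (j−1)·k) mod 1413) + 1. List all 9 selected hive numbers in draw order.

Selection 1: 753
Selection 2: 753 + 130 = 883
Selection 3: 883 + 130 = 1013
Selection 4: 1013 + 130 = 1143
Selection 5: 1143 + 130 = 1273
Selection 6: 1273 + 130 = 1403
Selection 7: 1403 + 130 = 1533 → 1533 − 1413 = 120
Selection 8: 120 + 130 = 250
Selection 9: 250 + 130 = 380

753, 883, 1013, 1143, 1273, 1403, 120, 250, 380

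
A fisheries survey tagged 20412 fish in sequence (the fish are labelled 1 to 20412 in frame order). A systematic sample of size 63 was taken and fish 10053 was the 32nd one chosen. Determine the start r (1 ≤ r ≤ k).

9

k = 20412/63 = 324
r = 10053 − (32−1)×324 = 10053 − 10044 = 9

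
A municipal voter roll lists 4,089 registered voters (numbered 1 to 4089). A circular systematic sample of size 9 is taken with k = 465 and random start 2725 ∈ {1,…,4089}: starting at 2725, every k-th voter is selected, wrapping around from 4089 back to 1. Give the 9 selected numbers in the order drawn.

Selection 1: 2725
Selection 2: 2725 + 465 = 3190
Selection 3: 3190 + 465 = 3655
Selection 4: 3655 + 465 = 4120 → 4120 − 4089 = 31
Selection 5: 31 + 465 = 496
Selection 6: 496 + 465 = 961
Selection 7: 961 + 465 = 1426
Selection 8: 1426 + 465 = 1891
Selection 9: 1891 + 465 = 2356

2725, 3190, 3655, 31, 496, 961, 1426, 1891, 2356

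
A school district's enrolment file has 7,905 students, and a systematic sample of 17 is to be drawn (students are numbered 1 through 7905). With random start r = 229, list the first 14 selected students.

k = N/n = 7905/17 = 465
student 1: 229
student 2: 229 + 465 = 694
student 3: 694 + 465 = 1159
student 4: 1159 + 465 = 1624
student 5: 1624 + 465 = 2089
student 6: 2089 + 465 = 2554
student 7: 2554 + 465 = 3019
student 8: 3019 + 465 = 3484
student 9: 3484 + 465 = 3949
student 10: 3949 + 465 = 4414
student 11: 4414 + 465 = 4879
student 12: 4879 + 465 = 5344
student 13: 5344 + 465 = 5809
student 14: 5809 + 465 = 6274

229, 694, 1159, 1624, 2089, 2554, 3019, 3484, 3949, 4414, 4879, 5344, 5809, 6274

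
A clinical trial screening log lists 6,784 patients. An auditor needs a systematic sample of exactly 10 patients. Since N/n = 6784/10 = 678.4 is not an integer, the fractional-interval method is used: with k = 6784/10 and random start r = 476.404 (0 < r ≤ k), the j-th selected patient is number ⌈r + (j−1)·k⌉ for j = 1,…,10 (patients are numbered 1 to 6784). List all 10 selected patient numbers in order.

j=1: r + 0k = 476.404 → ⌈·⌉ = 477
j=2: r + 1k = 1154.804 → ⌈·⌉ = 1155
j=3: r + 2k = 1833.204 → ⌈·⌉ = 1834
j=4: r + 3k = 2511.604 → ⌈·⌉ = 2512
j=5: r + 4k = 3190.004 → ⌈·⌉ = 3191
j=6: r + 5k = 3868.404 → ⌈·⌉ = 3869
j=7: r + 6k = 4546.804 → ⌈·⌉ = 4547
j=8: r + 7k = 5225.204 → ⌈·⌉ = 5226
j=9: r + 8k = 5903.604 → ⌈·⌉ = 5904
j=10: r + 9k = 6582.004 → ⌈·⌉ = 6583

477, 1155, 1834, 2512, 3191, 3869, 4547, 5226, 5904, 6583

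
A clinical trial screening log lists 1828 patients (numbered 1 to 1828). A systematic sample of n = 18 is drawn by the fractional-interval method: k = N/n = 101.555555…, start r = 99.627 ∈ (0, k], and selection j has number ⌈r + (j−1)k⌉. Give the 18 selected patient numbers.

j=1: r + 0k = 99.627 → ⌈·⌉ = 100
j=2: r + 1k = 201.182555… → ⌈·⌉ = 202
j=3: r + 2k = 302.738111… → ⌈·⌉ = 303
j=4: r + 3k = 404.293666… → ⌈·⌉ = 405
j=5: r + 4k = 505.849222… → ⌈·⌉ = 506
j=6: r + 5k = 607.404777… → ⌈·⌉ = 608
j=7: r + 6k = 708.960333… → ⌈·⌉ = 709
j=8: r + 7k = 810.515888… → ⌈·⌉ = 811
j=9: r + 8k = 912.071444… → ⌈·⌉ = 913
j=10: r + 9k = 1013.627 → ⌈·⌉ = 1014
j=11: r + 10k = 1115.182555… → ⌈·⌉ = 1116
j=12: r + 11k = 1216.738111… → ⌈·⌉ = 1217
j=13: r + 12k = 1318.293666… → ⌈·⌉ = 1319
j=14: r + 13k = 1419.849222… → ⌈·⌉ = 1420
j=15: r + 14k = 1521.404777… → ⌈·⌉ = 1522
j=16: r + 15k = 1622.960333… → ⌈·⌉ = 1623
j=17: r + 16k = 1724.515888… → ⌈·⌉ = 1725
j=18: r + 17k = 1826.071444… → ⌈·⌉ = 1827

100, 202, 303, 405, 506, 608, 709, 811, 913, 1014, 1116, 1217, 1319, 1420, 1522, 1623, 1725, 1827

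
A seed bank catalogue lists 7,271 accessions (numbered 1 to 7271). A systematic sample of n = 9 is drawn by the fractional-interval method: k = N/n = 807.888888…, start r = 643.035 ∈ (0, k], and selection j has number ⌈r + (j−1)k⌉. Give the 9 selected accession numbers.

j=1: r + 0k = 643.035 → ⌈·⌉ = 644
j=2: r + 1k = 1450.923888… → ⌈·⌉ = 1451
j=3: r + 2k = 2258.812777… → ⌈·⌉ = 2259
j=4: r + 3k = 3066.701666… → ⌈·⌉ = 3067
j=5: r + 4k = 3874.590555… → ⌈·⌉ = 3875
j=6: r + 5k = 4682.479444… → ⌈·⌉ = 4683
j=7: r + 6k = 5490.368333… → ⌈·⌉ = 5491
j=8: r + 7k = 6298.257222… → ⌈·⌉ = 6299
j=9: r + 8k = 7106.146111… → ⌈·⌉ = 7107

644, 1451, 2259, 3067, 3875, 4683, 5491, 6299, 7107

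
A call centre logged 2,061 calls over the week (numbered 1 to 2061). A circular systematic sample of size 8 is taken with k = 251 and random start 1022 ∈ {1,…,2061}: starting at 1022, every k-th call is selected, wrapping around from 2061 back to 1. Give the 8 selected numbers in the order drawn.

1022, 1273, 1524, 1775, 2026, 216, 467, 718

Selection 1: 1022
Selection 2: 1022 + 251 = 1273
Selection 3: 1273 + 251 = 1524
Selection 4: 1524 + 251 = 1775
Selection 5: 1775 + 251 = 2026
Selection 6: 2026 + 251 = 2277 → 2277 − 2061 = 216
Selection 7: 216 + 251 = 467
Selection 8: 467 + 251 = 718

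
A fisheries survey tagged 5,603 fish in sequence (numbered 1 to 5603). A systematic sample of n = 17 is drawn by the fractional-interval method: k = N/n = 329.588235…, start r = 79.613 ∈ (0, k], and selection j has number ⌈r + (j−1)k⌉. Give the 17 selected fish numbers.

80, 410, 739, 1069, 1398, 1728, 2058, 2387, 2717, 3046, 3376, 3706, 4035, 4365, 4694, 5024, 5354

j=1: r + 0k = 79.613 → ⌈·⌉ = 80
j=2: r + 1k = 409.201235… → ⌈·⌉ = 410
j=3: r + 2k = 738.789470… → ⌈·⌉ = 739
j=4: r + 3k = 1068.377705… → ⌈·⌉ = 1069
j=5: r + 4k = 1397.965941… → ⌈·⌉ = 1398
j=6: r + 5k = 1727.554176… → ⌈·⌉ = 1728
j=7: r + 6k = 2057.142411… → ⌈·⌉ = 2058
j=8: r + 7k = 2386.730647… → ⌈·⌉ = 2387
j=9: r + 8k = 2716.318882… → ⌈·⌉ = 2717
j=10: r + 9k = 3045.907117… → ⌈·⌉ = 3046
j=11: r + 10k = 3375.495352… → ⌈·⌉ = 3376
j=12: r + 11k = 3705.083588… → ⌈·⌉ = 3706
j=13: r + 12k = 4034.671823… → ⌈·⌉ = 4035
j=14: r + 13k = 4364.260058… → ⌈·⌉ = 4365
j=15: r + 14k = 4693.848294… → ⌈·⌉ = 4694
j=16: r + 15k = 5023.436529… → ⌈·⌉ = 5024
j=17: r + 16k = 5353.024764… → ⌈·⌉ = 5354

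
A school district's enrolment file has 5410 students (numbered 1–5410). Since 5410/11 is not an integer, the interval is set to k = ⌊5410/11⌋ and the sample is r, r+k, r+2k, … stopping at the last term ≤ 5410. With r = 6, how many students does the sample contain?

12

k = ⌊5410/11⌋ = 491
Achieved size = ⌊(5410 − 6)/491⌋ + 1 = ⌊5404/491⌋ + 1 = 11 + 1 = 12
(last selection: 6 + 11×491 = 5407 ≤ 5410; next would be 5898 > 5410)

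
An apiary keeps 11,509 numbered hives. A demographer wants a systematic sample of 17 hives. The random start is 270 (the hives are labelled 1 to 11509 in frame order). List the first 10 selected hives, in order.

k = N/n = 11509/17 = 677
hive 1: 270
hive 2: 270 + 677 = 947
hive 3: 947 + 677 = 1624
hive 4: 1624 + 677 = 2301
hive 5: 2301 + 677 = 2978
hive 6: 2978 + 677 = 3655
hive 7: 3655 + 677 = 4332
hive 8: 4332 + 677 = 5009
hive 9: 5009 + 677 = 5686
hive 10: 5686 + 677 = 6363

270, 947, 1624, 2301, 2978, 3655, 4332, 5009, 5686, 6363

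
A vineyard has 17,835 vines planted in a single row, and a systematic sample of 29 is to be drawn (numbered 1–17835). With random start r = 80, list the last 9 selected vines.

12380, 12995, 13610, 14225, 14840, 15455, 16070, 16685, 17300

k = N/n = 17835/29 = 615
21st selection = 80 + 20×615 = 12380
22nd: 12380 + 615 = 12995
23rd: 12995 + 615 = 13610
24th: 13610 + 615 = 14225
25th: 14225 + 615 = 14840
26th: 14840 + 615 = 15455
27th: 15455 + 615 = 16070
28th: 16070 + 615 = 16685
29th: 16685 + 615 = 17300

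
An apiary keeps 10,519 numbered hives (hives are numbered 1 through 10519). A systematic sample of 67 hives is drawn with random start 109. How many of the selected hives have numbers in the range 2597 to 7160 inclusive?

29

k = 10519/67 = 157
First selection ≥ 2597: 109 + ⌈(2597−109)/157⌉·157 = 109 + 16×157 = 2621
Last selection ≤ 7160: 109 + ⌊(7160−109)/157⌋·157 = 109 + 44×157 = 7017
Count = 44 − 16 + 1 = 29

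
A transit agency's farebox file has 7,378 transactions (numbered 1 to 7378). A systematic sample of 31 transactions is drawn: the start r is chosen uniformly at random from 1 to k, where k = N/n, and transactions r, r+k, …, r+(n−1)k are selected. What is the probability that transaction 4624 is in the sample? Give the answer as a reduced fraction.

1/238

k = 7378/31 = 238.
Transaction 4624 is selected iff r ≡ 4624 (mod 238); exactly one such r in {1,…,238}.
Inclusion probability = 1/238.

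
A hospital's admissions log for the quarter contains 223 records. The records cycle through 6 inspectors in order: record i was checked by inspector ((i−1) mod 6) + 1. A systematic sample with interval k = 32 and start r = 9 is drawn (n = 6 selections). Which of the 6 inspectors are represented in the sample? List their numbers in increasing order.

Consecutive selections differ by k = 32, so their inspector numbers differ by 32 mod 6 = 2.
gcd(32, 6) = 2, so the sample visits 6/2 = 3 distinct residues mod 6.
Start 9 is inspector 3; the inspectors hit are 1, 3, 5.

1, 3, 5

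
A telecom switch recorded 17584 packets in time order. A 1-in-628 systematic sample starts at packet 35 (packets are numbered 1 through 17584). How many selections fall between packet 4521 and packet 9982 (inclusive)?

k = 628
First selection ≥ 4521: 35 + ⌈(4521−35)/628⌉·628 = 35 + 8×628 = 5059
Last selection ≤ 9982: 35 + ⌊(9982−35)/628⌋·628 = 35 + 15×628 = 9455
Count = 15 − 8 + 1 = 8

8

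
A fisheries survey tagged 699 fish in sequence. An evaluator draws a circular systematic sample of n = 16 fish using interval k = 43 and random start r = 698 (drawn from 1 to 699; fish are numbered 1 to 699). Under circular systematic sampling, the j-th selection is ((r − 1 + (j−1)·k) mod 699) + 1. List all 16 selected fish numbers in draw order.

Selection 1: 698
Selection 2: 698 + 43 = 741 → 741 − 699 = 42
Selection 3: 42 + 43 = 85
Selection 4: 85 + 43 = 128
Selection 5: 128 + 43 = 171
Selection 6: 171 + 43 = 214
Selection 7: 214 + 43 = 257
Selection 8: 257 + 43 = 300
Selection 9: 300 + 43 = 343
Selection 10: 343 + 43 = 386
Selection 11: 386 + 43 = 429
Selection 12: 429 + 43 = 472
Selection 13: 472 + 43 = 515
Selection 14: 515 + 43 = 558
Selection 15: 558 + 43 = 601
Selection 16: 601 + 43 = 644

698, 42, 85, 128, 171, 214, 257, 300, 343, 386, 429, 472, 515, 558, 601, 644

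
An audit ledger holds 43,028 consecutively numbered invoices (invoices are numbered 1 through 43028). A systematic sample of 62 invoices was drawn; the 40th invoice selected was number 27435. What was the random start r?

k = 43028/62 = 694
r = 27435 − (40−1)×694 = 27435 − 27066 = 369

369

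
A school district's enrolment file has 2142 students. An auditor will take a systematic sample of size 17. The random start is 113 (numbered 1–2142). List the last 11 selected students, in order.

869, 995, 1121, 1247, 1373, 1499, 1625, 1751, 1877, 2003, 2129

k = N/n = 2142/17 = 126
7th selection = 113 + 6×126 = 869
8th: 869 + 126 = 995
9th: 995 + 126 = 1121
10th: 1121 + 126 = 1247
11th: 1247 + 126 = 1373
12th: 1373 + 126 = 1499
13th: 1499 + 126 = 1625
14th: 1625 + 126 = 1751
15th: 1751 + 126 = 1877
16th: 1877 + 126 = 2003
17th: 2003 + 126 = 2129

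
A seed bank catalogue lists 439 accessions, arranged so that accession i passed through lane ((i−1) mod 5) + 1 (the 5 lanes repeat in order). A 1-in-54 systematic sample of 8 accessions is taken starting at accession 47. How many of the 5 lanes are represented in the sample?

Consecutive selections differ by k = 54, so their lane numbers differ by 54 mod 5 = 4.
gcd(54, 5) = 1, so the sample visits 5/1 = 5 distinct residues mod 5.
Start 47 is lane 2; the lanes hit are 1, 2, 3, 4, 5.

5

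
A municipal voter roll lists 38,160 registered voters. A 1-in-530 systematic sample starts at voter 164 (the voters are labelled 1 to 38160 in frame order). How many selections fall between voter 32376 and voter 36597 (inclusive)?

8

k = 530
First selection ≥ 32376: 164 + ⌈(32376−164)/530⌉·530 = 164 + 61×530 = 32494
Last selection ≤ 36597: 164 + ⌊(36597−164)/530⌋·530 = 164 + 68×530 = 36204
Count = 68 − 61 + 1 = 8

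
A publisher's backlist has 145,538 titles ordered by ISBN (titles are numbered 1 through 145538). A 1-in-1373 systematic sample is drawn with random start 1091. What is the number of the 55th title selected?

75233

k = 1373
55th selection = r + (55−1)·k = 1091 + 54×1373 = 1091 + 74142 = 75233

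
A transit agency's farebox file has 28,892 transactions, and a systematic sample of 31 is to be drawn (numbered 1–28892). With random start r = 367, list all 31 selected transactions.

367, 1299, 2231, 3163, 4095, 5027, 5959, 6891, 7823, 8755, 9687, 10619, 11551, 12483, 13415, 14347, 15279, 16211, 17143, 18075, 19007, 19939, 20871, 21803, 22735, 23667, 24599, 25531, 26463, 27395, 28327

k = N/n = 28892/31 = 932
transaction 1: 367
transaction 2: 367 + 932 = 1299
transaction 3: 1299 + 932 = 2231
transaction 4: 2231 + 932 = 3163
transaction 5: 3163 + 932 = 4095
transaction 6: 4095 + 932 = 5027
transaction 7: 5027 + 932 = 5959
transaction 8: 5959 + 932 = 6891
transaction 9: 6891 + 932 = 7823
transaction 10: 7823 + 932 = 8755
transaction 11: 8755 + 932 = 9687
transaction 12: 9687 + 932 = 10619
transaction 13: 10619 + 932 = 11551
transaction 14: 11551 + 932 = 12483
transaction 15: 12483 + 932 = 13415
transaction 16: 13415 + 932 = 14347
transaction 17: 14347 + 932 = 15279
transaction 18: 15279 + 932 = 16211
transaction 19: 16211 + 932 = 17143
transaction 20: 17143 + 932 = 18075
transaction 21: 18075 + 932 = 19007
transaction 22: 19007 + 932 = 19939
transaction 23: 19939 + 932 = 20871
transaction 24: 20871 + 932 = 21803
transaction 25: 21803 + 932 = 22735
transaction 26: 22735 + 932 = 23667
transaction 27: 23667 + 932 = 24599
transaction 28: 24599 + 932 = 25531
transaction 29: 25531 + 932 = 26463
transaction 30: 26463 + 932 = 27395
transaction 31: 27395 + 932 = 28327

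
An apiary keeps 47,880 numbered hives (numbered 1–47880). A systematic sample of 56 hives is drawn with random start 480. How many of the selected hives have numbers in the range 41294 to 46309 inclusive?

k = 47880/56 = 855
First selection ≥ 41294: 480 + ⌈(41294−480)/855⌉·855 = 480 + 48×855 = 41520
Last selection ≤ 46309: 480 + ⌊(46309−480)/855⌋·855 = 480 + 53×855 = 45795
Count = 53 − 48 + 1 = 6

6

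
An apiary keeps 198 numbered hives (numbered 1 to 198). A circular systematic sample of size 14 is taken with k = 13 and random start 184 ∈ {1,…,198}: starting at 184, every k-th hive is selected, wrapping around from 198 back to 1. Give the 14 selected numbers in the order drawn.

184, 197, 12, 25, 38, 51, 64, 77, 90, 103, 116, 129, 142, 155

Selection 1: 184
Selection 2: 184 + 13 = 197
Selection 3: 197 + 13 = 210 → 210 − 198 = 12
Selection 4: 12 + 13 = 25
Selection 5: 25 + 13 = 38
Selection 6: 38 + 13 = 51
Selection 7: 51 + 13 = 64
Selection 8: 64 + 13 = 77
Selection 9: 77 + 13 = 90
Selection 10: 90 + 13 = 103
Selection 11: 103 + 13 = 116
Selection 12: 116 + 13 = 129
Selection 13: 129 + 13 = 142
Selection 14: 142 + 13 = 155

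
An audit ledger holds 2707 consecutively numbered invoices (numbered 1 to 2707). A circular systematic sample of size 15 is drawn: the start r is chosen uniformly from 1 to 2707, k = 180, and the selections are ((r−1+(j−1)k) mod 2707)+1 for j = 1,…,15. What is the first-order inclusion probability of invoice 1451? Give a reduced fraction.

15/2707

For each position j, as r ranges over 1…2707 the j-th selection hits every invoice exactly once, so invoice 1451 is selected for exactly 15 of the 2707 starts.
Inclusion probability = 15/2707.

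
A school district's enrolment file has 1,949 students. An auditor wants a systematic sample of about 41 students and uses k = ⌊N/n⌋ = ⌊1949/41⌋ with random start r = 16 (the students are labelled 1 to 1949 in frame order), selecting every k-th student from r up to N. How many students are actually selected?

42

k = ⌊1949/41⌋ = 47
Achieved size = ⌊(1949 − 16)/47⌋ + 1 = ⌊1933/47⌋ + 1 = 41 + 1 = 42
(last selection: 16 + 41×47 = 1943 ≤ 1949; next would be 1990 > 1949)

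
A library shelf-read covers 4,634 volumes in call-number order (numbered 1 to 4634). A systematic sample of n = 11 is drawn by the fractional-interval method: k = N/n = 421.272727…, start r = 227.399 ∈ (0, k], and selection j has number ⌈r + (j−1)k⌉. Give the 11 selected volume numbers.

j=1: r + 0k = 227.399 → ⌈·⌉ = 228
j=2: r + 1k = 648.671727… → ⌈·⌉ = 649
j=3: r + 2k = 1069.944454… → ⌈·⌉ = 1070
j=4: r + 3k = 1491.217181… → ⌈·⌉ = 1492
j=5: r + 4k = 1912.489909… → ⌈·⌉ = 1913
j=6: r + 5k = 2333.762636… → ⌈·⌉ = 2334
j=7: r + 6k = 2755.035363… → ⌈·⌉ = 2756
j=8: r + 7k = 3176.308090… → ⌈·⌉ = 3177
j=9: r + 8k = 3597.580818… → ⌈·⌉ = 3598
j=10: r + 9k = 4018.853545… → ⌈·⌉ = 4019
j=11: r + 10k = 4440.126272… → ⌈·⌉ = 4441

228, 649, 1070, 1492, 1913, 2334, 2756, 3177, 3598, 4019, 4441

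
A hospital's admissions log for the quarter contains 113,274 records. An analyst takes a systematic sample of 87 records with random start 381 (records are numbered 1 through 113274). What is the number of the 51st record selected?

k = 113274/87 = 1302
51st selection = r + (51−1)·k = 381 + 50×1302 = 381 + 65100 = 65481

65481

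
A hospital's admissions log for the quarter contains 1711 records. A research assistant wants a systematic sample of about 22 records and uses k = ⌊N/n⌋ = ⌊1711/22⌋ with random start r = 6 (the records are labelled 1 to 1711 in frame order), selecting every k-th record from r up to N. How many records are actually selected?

23

k = ⌊1711/22⌋ = 77
Achieved size = ⌊(1711 − 6)/77⌋ + 1 = ⌊1705/77⌋ + 1 = 22 + 1 = 23
(last selection: 6 + 22×77 = 1700 ≤ 1711; next would be 1777 > 1711)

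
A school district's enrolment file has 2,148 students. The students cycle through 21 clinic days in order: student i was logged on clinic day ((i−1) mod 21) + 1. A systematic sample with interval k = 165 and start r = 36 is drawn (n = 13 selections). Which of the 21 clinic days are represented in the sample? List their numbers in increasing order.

3, 6, 9, 12, 15, 18, 21

Consecutive selections differ by k = 165, so their clinic day numbers differ by 165 mod 21 = 18.
gcd(165, 21) = 3, so the sample visits 21/3 = 7 distinct residues mod 21.
Start 36 is clinic day 15; the clinic days hit are 3, 6, 9, 12, 15, 18, 21.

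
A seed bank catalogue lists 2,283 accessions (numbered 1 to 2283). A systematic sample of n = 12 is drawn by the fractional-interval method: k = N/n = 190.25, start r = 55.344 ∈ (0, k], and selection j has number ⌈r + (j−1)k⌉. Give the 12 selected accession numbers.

j=1: r + 0k = 55.344 → ⌈·⌉ = 56
j=2: r + 1k = 245.594 → ⌈·⌉ = 246
j=3: r + 2k = 435.844 → ⌈·⌉ = 436
j=4: r + 3k = 626.094 → ⌈·⌉ = 627
j=5: r + 4k = 816.344 → ⌈·⌉ = 817
j=6: r + 5k = 1006.594 → ⌈·⌉ = 1007
j=7: r + 6k = 1196.844 → ⌈·⌉ = 1197
j=8: r + 7k = 1387.094 → ⌈·⌉ = 1388
j=9: r + 8k = 1577.344 → ⌈·⌉ = 1578
j=10: r + 9k = 1767.594 → ⌈·⌉ = 1768
j=11: r + 10k = 1957.844 → ⌈·⌉ = 1958
j=12: r + 11k = 2148.094 → ⌈·⌉ = 2149

56, 246, 436, 627, 817, 1007, 1197, 1388, 1578, 1768, 1958, 2149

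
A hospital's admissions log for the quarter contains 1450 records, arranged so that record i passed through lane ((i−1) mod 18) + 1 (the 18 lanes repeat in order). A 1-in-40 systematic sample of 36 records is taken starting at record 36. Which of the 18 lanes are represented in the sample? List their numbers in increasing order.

2, 4, 6, 8, 10, 12, 14, 16, 18

Consecutive selections differ by k = 40, so their lane numbers differ by 40 mod 18 = 4.
gcd(40, 18) = 2, so the sample visits 18/2 = 9 distinct residues mod 18.
Start 36 is lane 18; the lanes hit are 2, 4, 6, 8, 10, 12, 14, 16, 18.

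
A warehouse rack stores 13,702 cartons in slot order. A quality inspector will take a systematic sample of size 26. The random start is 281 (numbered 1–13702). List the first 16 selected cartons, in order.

281, 808, 1335, 1862, 2389, 2916, 3443, 3970, 4497, 5024, 5551, 6078, 6605, 7132, 7659, 8186

k = N/n = 13702/26 = 527
carton 1: 281
carton 2: 281 + 527 = 808
carton 3: 808 + 527 = 1335
carton 4: 1335 + 527 = 1862
carton 5: 1862 + 527 = 2389
carton 6: 2389 + 527 = 2916
carton 7: 2916 + 527 = 3443
carton 8: 3443 + 527 = 3970
carton 9: 3970 + 527 = 4497
carton 10: 4497 + 527 = 5024
carton 11: 5024 + 527 = 5551
carton 12: 5551 + 527 = 6078
carton 13: 6078 + 527 = 6605
carton 14: 6605 + 527 = 7132
carton 15: 7132 + 527 = 7659
carton 16: 7659 + 527 = 8186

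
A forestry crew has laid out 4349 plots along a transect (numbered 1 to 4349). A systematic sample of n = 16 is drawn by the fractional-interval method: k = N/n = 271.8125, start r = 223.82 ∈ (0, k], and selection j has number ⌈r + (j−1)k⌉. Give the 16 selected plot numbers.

j=1: r + 0k = 223.82 → ⌈·⌉ = 224
j=2: r + 1k = 495.6325 → ⌈·⌉ = 496
j=3: r + 2k = 767.445 → ⌈·⌉ = 768
j=4: r + 3k = 1039.2575 → ⌈·⌉ = 1040
j=5: r + 4k = 1311.07 → ⌈·⌉ = 1312
j=6: r + 5k = 1582.8825 → ⌈·⌉ = 1583
j=7: r + 6k = 1854.695 → ⌈·⌉ = 1855
j=8: r + 7k = 2126.5075 → ⌈·⌉ = 2127
j=9: r + 8k = 2398.32 → ⌈·⌉ = 2399
j=10: r + 9k = 2670.1325 → ⌈·⌉ = 2671
j=11: r + 10k = 2941.945 → ⌈·⌉ = 2942
j=12: r + 11k = 3213.7575 → ⌈·⌉ = 3214
j=13: r + 12k = 3485.57 → ⌈·⌉ = 3486
j=14: r + 13k = 3757.3825 → ⌈·⌉ = 3758
j=15: r + 14k = 4029.195 → ⌈·⌉ = 4030
j=16: r + 15k = 4301.0075 → ⌈·⌉ = 4302

224, 496, 768, 1040, 1312, 1583, 1855, 2127, 2399, 2671, 2942, 3214, 3486, 3758, 4030, 4302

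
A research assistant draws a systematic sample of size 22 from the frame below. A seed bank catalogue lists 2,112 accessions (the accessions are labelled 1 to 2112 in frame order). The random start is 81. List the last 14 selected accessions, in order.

849, 945, 1041, 1137, 1233, 1329, 1425, 1521, 1617, 1713, 1809, 1905, 2001, 2097

k = N/n = 2112/22 = 96
9th selection = 81 + 8×96 = 849
10th: 849 + 96 = 945
11th: 945 + 96 = 1041
12th: 1041 + 96 = 1137
13th: 1137 + 96 = 1233
14th: 1233 + 96 = 1329
15th: 1329 + 96 = 1425
16th: 1425 + 96 = 1521
17th: 1521 + 96 = 1617
18th: 1617 + 96 = 1713
19th: 1713 + 96 = 1809
20th: 1809 + 96 = 1905
21st: 1905 + 96 = 2001
22nd: 2001 + 96 = 2097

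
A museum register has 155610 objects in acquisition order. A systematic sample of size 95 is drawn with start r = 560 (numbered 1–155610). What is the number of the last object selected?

154532

k = 155610/95 = 1638
95th selection = r + (95−1)·k = 560 + 94×1638 = 560 + 153972 = 154532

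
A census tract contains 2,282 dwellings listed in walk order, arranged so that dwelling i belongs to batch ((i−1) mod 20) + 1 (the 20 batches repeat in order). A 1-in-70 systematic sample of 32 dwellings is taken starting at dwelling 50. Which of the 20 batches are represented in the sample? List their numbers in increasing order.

10, 20

Consecutive selections differ by k = 70, so their batch numbers differ by 70 mod 20 = 10.
gcd(70, 20) = 10, so the sample visits 20/10 = 2 distinct residues mod 20.
Start 50 is batch 10; the batches hit are 10, 20.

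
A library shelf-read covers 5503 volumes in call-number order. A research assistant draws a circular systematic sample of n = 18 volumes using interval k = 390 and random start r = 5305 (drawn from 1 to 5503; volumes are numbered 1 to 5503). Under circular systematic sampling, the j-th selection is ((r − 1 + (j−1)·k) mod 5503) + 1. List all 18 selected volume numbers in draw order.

Selection 1: 5305
Selection 2: 5305 + 390 = 5695 → 5695 − 5503 = 192
Selection 3: 192 + 390 = 582
Selection 4: 582 + 390 = 972
Selection 5: 972 + 390 = 1362
Selection 6: 1362 + 390 = 1752
Selection 7: 1752 + 390 = 2142
Selection 8: 2142 + 390 = 2532
Selection 9: 2532 + 390 = 2922
Selection 10: 2922 + 390 = 3312
Selection 11: 3312 + 390 = 3702
Selection 12: 3702 + 390 = 4092
Selection 13: 4092 + 390 = 4482
Selection 14: 4482 + 390 = 4872
Selection 15: 4872 + 390 = 5262
Selection 16: 5262 + 390 = 5652 → 5652 − 5503 = 149
Selection 17: 149 + 390 = 539
Selection 18: 539 + 390 = 929

5305, 192, 582, 972, 1362, 1752, 2142, 2532, 2922, 3312, 3702, 4092, 4482, 4872, 5262, 149, 539, 929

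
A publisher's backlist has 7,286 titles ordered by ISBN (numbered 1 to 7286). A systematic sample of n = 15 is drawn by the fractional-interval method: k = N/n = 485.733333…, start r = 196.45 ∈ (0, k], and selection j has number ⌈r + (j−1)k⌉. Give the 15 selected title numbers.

j=1: r + 0k = 196.45 → ⌈·⌉ = 197
j=2: r + 1k = 682.183333… → ⌈·⌉ = 683
j=3: r + 2k = 1167.916666… → ⌈·⌉ = 1168
j=4: r + 3k = 1653.65 → ⌈·⌉ = 1654
j=5: r + 4k = 2139.383333… → ⌈·⌉ = 2140
j=6: r + 5k = 2625.116666… → ⌈·⌉ = 2626
j=7: r + 6k = 3110.85 → ⌈·⌉ = 3111
j=8: r + 7k = 3596.583333… → ⌈·⌉ = 3597
j=9: r + 8k = 4082.316666… → ⌈·⌉ = 4083
j=10: r + 9k = 4568.05 → ⌈·⌉ = 4569
j=11: r + 10k = 5053.783333… → ⌈·⌉ = 5054
j=12: r + 11k = 5539.516666… → ⌈·⌉ = 5540
j=13: r + 12k = 6025.25 → ⌈·⌉ = 6026
j=14: r + 13k = 6510.983333… → ⌈·⌉ = 6511
j=15: r + 14k = 6996.716666… → ⌈·⌉ = 6997

197, 683, 1168, 1654, 2140, 2626, 3111, 3597, 4083, 4569, 5054, 5540, 6026, 6511, 6997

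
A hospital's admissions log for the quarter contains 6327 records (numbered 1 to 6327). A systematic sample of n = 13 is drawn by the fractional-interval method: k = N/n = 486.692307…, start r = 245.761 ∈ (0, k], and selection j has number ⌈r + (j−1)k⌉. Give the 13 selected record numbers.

246, 733, 1220, 1706, 2193, 2680, 3166, 3653, 4140, 4626, 5113, 5600, 6087

j=1: r + 0k = 245.761 → ⌈·⌉ = 246
j=2: r + 1k = 732.453307… → ⌈·⌉ = 733
j=3: r + 2k = 1219.145615… → ⌈·⌉ = 1220
j=4: r + 3k = 1705.837923… → ⌈·⌉ = 1706
j=5: r + 4k = 2192.530230… → ⌈·⌉ = 2193
j=6: r + 5k = 2679.222538… → ⌈·⌉ = 2680
j=7: r + 6k = 3165.914846… → ⌈·⌉ = 3166
j=8: r + 7k = 3652.607153… → ⌈·⌉ = 3653
j=9: r + 8k = 4139.299461… → ⌈·⌉ = 4140
j=10: r + 9k = 4625.991769… → ⌈·⌉ = 4626
j=11: r + 10k = 5112.684076… → ⌈·⌉ = 5113
j=12: r + 11k = 5599.376384… → ⌈·⌉ = 5600
j=13: r + 12k = 6086.068692… → ⌈·⌉ = 6087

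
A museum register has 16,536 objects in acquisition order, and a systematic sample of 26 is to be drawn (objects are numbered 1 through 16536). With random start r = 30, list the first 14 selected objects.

k = N/n = 16536/26 = 636
object 1: 30
object 2: 30 + 636 = 666
object 3: 666 + 636 = 1302
object 4: 1302 + 636 = 1938
object 5: 1938 + 636 = 2574
object 6: 2574 + 636 = 3210
object 7: 3210 + 636 = 3846
object 8: 3846 + 636 = 4482
object 9: 4482 + 636 = 5118
object 10: 5118 + 636 = 5754
object 11: 5754 + 636 = 6390
object 12: 6390 + 636 = 7026
object 13: 7026 + 636 = 7662
object 14: 7662 + 636 = 8298

30, 666, 1302, 1938, 2574, 3210, 3846, 4482, 5118, 5754, 6390, 7026, 7662, 8298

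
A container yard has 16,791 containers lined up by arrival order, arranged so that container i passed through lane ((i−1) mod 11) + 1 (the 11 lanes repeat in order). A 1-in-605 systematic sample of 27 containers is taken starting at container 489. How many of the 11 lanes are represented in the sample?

Consecutive selections differ by k = 605, so their lane numbers differ by 605 mod 11 = 0.
gcd(605, 11) = 11, so the sample visits 11/11 = 1 distinct residues mod 11.
Start 489 is lane 5; the lanes hit are 5.

1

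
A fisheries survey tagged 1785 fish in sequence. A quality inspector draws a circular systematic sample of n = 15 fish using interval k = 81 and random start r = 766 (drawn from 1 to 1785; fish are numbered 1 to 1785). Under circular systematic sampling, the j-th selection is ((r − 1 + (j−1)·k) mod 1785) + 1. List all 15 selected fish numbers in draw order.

766, 847, 928, 1009, 1090, 1171, 1252, 1333, 1414, 1495, 1576, 1657, 1738, 34, 115

Selection 1: 766
Selection 2: 766 + 81 = 847
Selection 3: 847 + 81 = 928
Selection 4: 928 + 81 = 1009
Selection 5: 1009 + 81 = 1090
Selection 6: 1090 + 81 = 1171
Selection 7: 1171 + 81 = 1252
Selection 8: 1252 + 81 = 1333
Selection 9: 1333 + 81 = 1414
Selection 10: 1414 + 81 = 1495
Selection 11: 1495 + 81 = 1576
Selection 12: 1576 + 81 = 1657
Selection 13: 1657 + 81 = 1738
Selection 14: 1738 + 81 = 1819 → 1819 − 1785 = 34
Selection 15: 34 + 81 = 115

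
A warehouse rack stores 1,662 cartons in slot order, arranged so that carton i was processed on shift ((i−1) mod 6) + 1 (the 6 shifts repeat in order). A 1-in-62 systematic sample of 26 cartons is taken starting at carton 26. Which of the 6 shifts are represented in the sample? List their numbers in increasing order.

2, 4, 6

Consecutive selections differ by k = 62, so their shift numbers differ by 62 mod 6 = 2.
gcd(62, 6) = 2, so the sample visits 6/2 = 3 distinct residues mod 6.
Start 26 is shift 2; the shifts hit are 2, 4, 6.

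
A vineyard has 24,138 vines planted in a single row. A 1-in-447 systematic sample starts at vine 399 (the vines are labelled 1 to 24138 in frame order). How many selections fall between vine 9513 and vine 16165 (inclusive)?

15

k = 447
First selection ≥ 9513: 399 + ⌈(9513−399)/447⌉·447 = 399 + 21×447 = 9786
Last selection ≤ 16165: 399 + ⌊(16165−399)/447⌋·447 = 399 + 35×447 = 16044
Count = 35 − 21 + 1 = 15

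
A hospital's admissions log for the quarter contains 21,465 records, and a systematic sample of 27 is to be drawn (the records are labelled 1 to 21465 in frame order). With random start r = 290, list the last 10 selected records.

13805, 14600, 15395, 16190, 16985, 17780, 18575, 19370, 20165, 20960

k = N/n = 21465/27 = 795
18th selection = 290 + 17×795 = 13805
19th: 13805 + 795 = 14600
20th: 14600 + 795 = 15395
21st: 15395 + 795 = 16190
22nd: 16190 + 795 = 16985
23rd: 16985 + 795 = 17780
24th: 17780 + 795 = 18575
25th: 18575 + 795 = 19370
26th: 19370 + 795 = 20165
27th: 20165 + 795 = 20960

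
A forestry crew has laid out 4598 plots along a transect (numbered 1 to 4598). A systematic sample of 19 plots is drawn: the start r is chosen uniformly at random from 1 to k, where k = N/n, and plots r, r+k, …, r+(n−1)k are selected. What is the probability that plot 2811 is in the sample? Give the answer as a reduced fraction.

k = 4598/19 = 242.
Plot 2811 is selected iff r ≡ 2811 (mod 242); exactly one such r in {1,…,242}.
Inclusion probability = 1/242.

1/242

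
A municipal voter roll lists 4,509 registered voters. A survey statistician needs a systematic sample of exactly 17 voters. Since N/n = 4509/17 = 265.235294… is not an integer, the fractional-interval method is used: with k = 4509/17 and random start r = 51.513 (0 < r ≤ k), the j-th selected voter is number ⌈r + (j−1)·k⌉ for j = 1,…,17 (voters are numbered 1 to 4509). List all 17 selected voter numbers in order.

52, 317, 582, 848, 1113, 1378, 1643, 1909, 2174, 2439, 2704, 2970, 3235, 3500, 3765, 4031, 4296

j=1: r + 0k = 51.513 → ⌈·⌉ = 52
j=2: r + 1k = 316.748294… → ⌈·⌉ = 317
j=3: r + 2k = 581.983588… → ⌈·⌉ = 582
j=4: r + 3k = 847.218882… → ⌈·⌉ = 848
j=5: r + 4k = 1112.454176… → ⌈·⌉ = 1113
j=6: r + 5k = 1377.689470… → ⌈·⌉ = 1378
j=7: r + 6k = 1642.924764… → ⌈·⌉ = 1643
j=8: r + 7k = 1908.160058… → ⌈·⌉ = 1909
j=9: r + 8k = 2173.395352… → ⌈·⌉ = 2174
j=10: r + 9k = 2438.630647… → ⌈·⌉ = 2439
j=11: r + 10k = 2703.865941… → ⌈·⌉ = 2704
j=12: r + 11k = 2969.101235… → ⌈·⌉ = 2970
j=13: r + 12k = 3234.336529… → ⌈·⌉ = 3235
j=14: r + 13k = 3499.571823… → ⌈·⌉ = 3500
j=15: r + 14k = 3764.807117… → ⌈·⌉ = 3765
j=16: r + 15k = 4030.042411… → ⌈·⌉ = 4031
j=17: r + 16k = 4295.277705… → ⌈·⌉ = 4296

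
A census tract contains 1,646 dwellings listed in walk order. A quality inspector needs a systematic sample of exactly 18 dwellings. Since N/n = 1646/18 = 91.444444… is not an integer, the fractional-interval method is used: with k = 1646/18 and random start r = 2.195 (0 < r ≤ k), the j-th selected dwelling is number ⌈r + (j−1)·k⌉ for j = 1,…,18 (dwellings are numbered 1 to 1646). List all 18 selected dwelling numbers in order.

3, 94, 186, 277, 368, 460, 551, 643, 734, 826, 917, 1009, 1100, 1191, 1283, 1374, 1466, 1557

j=1: r + 0k = 2.195 → ⌈·⌉ = 3
j=2: r + 1k = 93.639444… → ⌈·⌉ = 94
j=3: r + 2k = 185.083888… → ⌈·⌉ = 186
j=4: r + 3k = 276.528333… → ⌈·⌉ = 277
j=5: r + 4k = 367.972777… → ⌈·⌉ = 368
j=6: r + 5k = 459.417222… → ⌈·⌉ = 460
j=7: r + 6k = 550.861666… → ⌈·⌉ = 551
j=8: r + 7k = 642.306111… → ⌈·⌉ = 643
j=9: r + 8k = 733.750555… → ⌈·⌉ = 734
j=10: r + 9k = 825.195 → ⌈·⌉ = 826
j=11: r + 10k = 916.639444… → ⌈·⌉ = 917
j=12: r + 11k = 1008.083888… → ⌈·⌉ = 1009
j=13: r + 12k = 1099.528333… → ⌈·⌉ = 1100
j=14: r + 13k = 1190.972777… → ⌈·⌉ = 1191
j=15: r + 14k = 1282.417222… → ⌈·⌉ = 1283
j=16: r + 15k = 1373.861666… → ⌈·⌉ = 1374
j=17: r + 16k = 1465.306111… → ⌈·⌉ = 1466
j=18: r + 17k = 1556.750555… → ⌈·⌉ = 1557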